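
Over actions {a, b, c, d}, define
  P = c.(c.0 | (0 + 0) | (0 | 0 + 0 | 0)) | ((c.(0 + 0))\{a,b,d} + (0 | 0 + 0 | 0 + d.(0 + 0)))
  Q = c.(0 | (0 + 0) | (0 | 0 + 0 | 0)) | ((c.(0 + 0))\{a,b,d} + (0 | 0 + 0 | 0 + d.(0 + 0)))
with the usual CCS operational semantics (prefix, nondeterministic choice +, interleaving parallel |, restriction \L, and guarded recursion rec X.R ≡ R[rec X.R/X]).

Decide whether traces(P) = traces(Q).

LTS(P): 9 reachable states
  u0 = c.(c.0 | (0 + 0) | (0 | 0 + 0 | 0)) | ((c.(0 + 0))\{a,b,d} + (0 | 0 + 0 | 0 + d.(0 + 0))) :: =c=> u1, =c=> u2, =d=> u3
  u1 = c.(c.0 | (0 + 0) | (0 | 0 + 0 | 0)) | (0 + 0)\{a,b,d} :: =c=> u4
  u2 = c.0 | (0 + 0) | (0 | 0 + 0 | 0) | ((c.(0 + 0))\{a,b,d} + (0 | 0 + 0 | 0 + d.(0 + 0))) :: =c=> u4, =c=> u5, =d=> u6
  u3 = c.(c.0 | (0 + 0) | (0 | 0 + 0 | 0)) | (0 + 0) :: =c=> u6
  u4 = c.0 | (0 + 0) | (0 | 0 + 0 | 0) | (0 + 0)\{a,b,d} :: =c=> u7
  u5 = 0 | (0 + 0) | (0 | 0 + 0 | 0) | ((c.(0 + 0))\{a,b,d} + (0 | 0 + 0 | 0 + d.(0 + 0))) :: =c=> u7, =d=> u8
  u6 = c.0 | (0 + 0) | (0 | 0 + 0 | 0) | (0 + 0) :: =c=> u8
  u7 = 0 | (0 + 0) | (0 | 0 + 0 | 0) | (0 + 0)\{a,b,d} :: stopped
  u8 = 0 | (0 + 0) | (0 | 0 + 0 | 0) | (0 + 0) :: stopped
LTS(Q): 6 reachable states
  v0 = c.(0 | (0 + 0) | (0 | 0 + 0 | 0)) | ((c.(0 + 0))\{a,b,d} + (0 | 0 + 0 | 0 + d.(0 + 0))) :: =c=> v1, =c=> v2, =d=> v3
  v1 = 0 | (0 + 0) | (0 | 0 + 0 | 0) | ((c.(0 + 0))\{a,b,d} + (0 | 0 + 0 | 0 + d.(0 + 0))) :: =c=> v4, =d=> v5
  v2 = c.(0 | (0 + 0) | (0 | 0 + 0 | 0)) | (0 + 0)\{a,b,d} :: =c=> v4
  v3 = c.(0 | (0 + 0) | (0 | 0 + 0 | 0)) | (0 + 0) :: =c=> v5
  v4 = 0 | (0 + 0) | (0 | 0 + 0 | 0) | (0 + 0)\{a,b,d} :: stopped
  v5 = 0 | (0 + 0) | (0 | 0 + 0 | 0) | (0 + 0) :: stopped
Run σ = ⟨ccc⟩ on P: start {u0}
  [1] c ⇒ {u1, u2}
  [2] c ⇒ {u4, u5}
  [3] c ⇒ {u7}
  — P admits the full trace.
Run σ = ⟨ccc⟩ on Q: start {v0}
  [1] c ⇒ {v1, v2}
  [2] c ⇒ {v4}
  [3] c ⇒ ∅ (Q stuck)

traces(P) ≠ traces(Q) — witness ⟨ccc⟩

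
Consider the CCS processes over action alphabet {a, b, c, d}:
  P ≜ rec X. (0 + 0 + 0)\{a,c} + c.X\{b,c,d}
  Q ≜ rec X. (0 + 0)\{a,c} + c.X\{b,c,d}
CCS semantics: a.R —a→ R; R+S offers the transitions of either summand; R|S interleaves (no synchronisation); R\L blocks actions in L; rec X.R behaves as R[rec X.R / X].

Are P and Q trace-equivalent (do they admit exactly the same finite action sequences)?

traces(P) = traces(Q)

Reachable graph of P (2 states):
  u0 = rec X. (0 + 0 + 0)\{a,c} + c.X\{b,c,d} | —c→ u1
  u1 = (rec X. (0 + 0 + 0)\{a,c} + c.X\{b,c,d})\{b,c,d} | stopped
Reachable graph of Q (2 states):
  v0 = rec X. (0 + 0)\{a,c} + c.X\{b,c,d} | —c→ v1
  v1 = (rec X. (0 + 0)\{a,c} + c.X\{b,c,d})\{b,c,d} | stopped
Bisimilarity quotient blocks:
  B0 = {u0, v0}
  B1 = {u1, v1}
u0 ∈ B0, v0 ∈ B0 → same block
Bisimilar ⇒ trace-equivalent.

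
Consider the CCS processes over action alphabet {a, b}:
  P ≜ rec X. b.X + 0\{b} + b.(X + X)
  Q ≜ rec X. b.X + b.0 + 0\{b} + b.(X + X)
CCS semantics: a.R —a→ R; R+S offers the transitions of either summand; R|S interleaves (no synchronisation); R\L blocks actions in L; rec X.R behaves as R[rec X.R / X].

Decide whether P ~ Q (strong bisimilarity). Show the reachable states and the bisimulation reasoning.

P's transition system — 2 states:
  s0 = rec X. b.X + 0\{b} + b.(X + X) | ··b··> s0, ··b··> s1
  s1 = (rec X. b.X + 0\{b} + b.(X + X)) + (rec X. b.X + 0\{b} + b.(X + X)) | ··b··> s0, ··b··> s1
Q's transition system — 3 states:
  t0 = rec X. b.X + b.0 + 0\{b} + b.(X + X) | ··b··> t0, ··b··> t1, ··b··> t2
  t1 = (rec X. b.X + b.0 + 0\{b} + b.(X + X)) + (rec X. b.X + b.0 + 0\{b} + b.(X + X)) | ··b··> t0, ··b··> t1, ··b··> t2
  t2 = 0 | ·
Bisimilarity quotient blocks:
  B0 = {s0, s1}
  B1 = {t0, t1}
  B2 = {t2}
s0 ∈ B0, t0 ∈ B1 → different blocks

P ≁ Q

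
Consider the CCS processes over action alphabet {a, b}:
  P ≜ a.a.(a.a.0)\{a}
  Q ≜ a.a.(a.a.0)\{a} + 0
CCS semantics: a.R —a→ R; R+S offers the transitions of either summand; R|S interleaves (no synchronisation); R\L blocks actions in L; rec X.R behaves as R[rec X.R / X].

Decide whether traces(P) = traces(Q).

P's transition system — 3 states:
  s0 = a.a.(a.a.0)\{a} → —a→ s1
  s1 = a.(a.a.0)\{a} → —a→ s2
  s2 = (a.a.0)\{a} → ·
Q's transition system — 3 states:
  t0 = a.a.(a.a.0)\{a} + 0 → —a→ t1
  t1 = a.(a.a.0)\{a} → —a→ t2
  t2 = (a.a.0)\{a} → ·
Partition-refinement fixed point:
  B0 = {s0, t0}
  B1 = {s1, t1}
  B2 = {s2, t2}
s0 ∈ B0, t0 ∈ B0 → same block
Bisimilar ⇒ trace-equivalent.

traces(P) = traces(Q)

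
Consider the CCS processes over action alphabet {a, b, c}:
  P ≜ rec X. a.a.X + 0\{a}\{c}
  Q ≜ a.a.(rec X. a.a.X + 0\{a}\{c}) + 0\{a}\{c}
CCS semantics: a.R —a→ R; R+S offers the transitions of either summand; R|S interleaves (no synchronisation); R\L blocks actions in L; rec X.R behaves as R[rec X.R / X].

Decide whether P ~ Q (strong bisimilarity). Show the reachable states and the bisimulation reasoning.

P's transition system — 2 states:
  m0 = rec X. a.a.X + 0\{a}\{c} | -a-> m1
  m1 = a.(rec X. a.a.X + 0\{a}\{c}) | -a-> m0
Q's transition system — 3 states:
  n0 = a.a.(rec X. a.a.X + 0\{a}\{c}) + 0\{a}\{c} | -a-> n1
  n1 = a.(rec X. a.a.X + 0\{a}\{c}) | -a-> n2
  n2 = rec X. a.a.X + 0\{a}\{c} | -a-> n1
Coarsest stable partition (strong bisimilarity classes):
  B0 = {m0, m1, n0, n1, n2}
m0 ∈ B0, n0 ∈ B0 → same block

P ~ Q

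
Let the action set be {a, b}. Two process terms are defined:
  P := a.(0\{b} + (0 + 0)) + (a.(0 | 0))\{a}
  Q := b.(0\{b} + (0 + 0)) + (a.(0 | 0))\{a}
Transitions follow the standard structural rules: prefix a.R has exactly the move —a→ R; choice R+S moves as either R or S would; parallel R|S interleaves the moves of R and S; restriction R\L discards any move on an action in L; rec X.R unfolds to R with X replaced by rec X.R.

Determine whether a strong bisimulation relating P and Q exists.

P's transition system — 2 states:
  p0 = a.(0\{b} + (0 + 0)) + (a.(0 | 0))\{a} | --a--▸ p1
  p1 = 0\{b} + (0 + 0) | deadlocked
Q's transition system — 2 states:
  q0 = b.(0\{b} + (0 + 0)) + (a.(0 | 0))\{a} | --b--▸ q1
  q1 = 0\{b} + (0 + 0) | deadlocked
Coarsest stable partition (strong bisimilarity classes):
  B0 = {p0}
  B1 = {p1, q1}
  B2 = {q0}
p0 ∈ B0, q0 ∈ B2 → different blocks

not bisimilar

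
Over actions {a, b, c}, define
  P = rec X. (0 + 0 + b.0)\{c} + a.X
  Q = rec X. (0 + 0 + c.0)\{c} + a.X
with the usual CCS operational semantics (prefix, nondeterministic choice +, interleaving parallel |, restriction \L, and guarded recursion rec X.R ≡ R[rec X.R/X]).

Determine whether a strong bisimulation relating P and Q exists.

Reachable graph of P (2 states):
  u0 = rec X. (0 + 0 + b.0)\{c} + a.X ⊢ --a--▸ u0, --b--▸ u1
  u1 = 0\{c} ⊢ ·
Reachable graph of Q (1 states):
  v0 = rec X. (0 + 0 + c.0)\{c} + a.X ⊢ --a--▸ v0
Bisimilarity quotient blocks:
  B0 = {u0}
  B1 = {u1}
  B2 = {v0}
u0 ∈ B0, v0 ∈ B2 → different blocks

not bisimilar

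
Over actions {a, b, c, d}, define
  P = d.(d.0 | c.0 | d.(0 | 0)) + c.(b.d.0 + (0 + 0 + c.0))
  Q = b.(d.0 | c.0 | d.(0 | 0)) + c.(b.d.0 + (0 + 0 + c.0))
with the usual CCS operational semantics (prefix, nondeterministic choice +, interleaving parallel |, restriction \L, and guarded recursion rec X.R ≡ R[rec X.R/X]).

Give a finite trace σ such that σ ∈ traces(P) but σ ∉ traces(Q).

d

P's transition system — 12 states:
  p0 = d.(d.0 | c.0 | d.(0 | 0)) + c.(b.d.0 + (0 + 0 + c.0)) :: —c→ p1, —d→ p2
  p1 = b.d.0 + (0 + 0 + c.0) :: —b→ p3, —c→ p4
  p2 = d.0 | c.0 | d.(0 | 0) :: —c→ p5, —d→ p6, —d→ p7
  p3 = d.0 :: —d→ p4
  p4 = 0 :: ∅
  p5 = d.0 | 0 | d.(0 | 0) :: —d→ p8, —d→ p9
  p6 = 0 | c.0 | d.(0 | 0) :: —c→ p8, —d→ p10
  p7 = d.0 | c.0 | (0 | 0) :: —c→ p9, —d→ p10
  p8 = 0 | 0 | d.(0 | 0) :: —d→ p11
  p9 = d.0 | 0 | (0 | 0) :: —d→ p11
  p10 = 0 | c.0 | (0 | 0) :: —c→ p11
  p11 = 0 | 0 | (0 | 0) :: ∅
Q's transition system — 12 states:
  q0 = b.(d.0 | c.0 | d.(0 | 0)) + c.(b.d.0 + (0 + 0 + c.0)) :: —b→ q1, —c→ q2
  q1 = d.0 | c.0 | d.(0 | 0) :: —c→ q3, —d→ q4, —d→ q5
  q2 = b.d.0 + (0 + 0 + c.0) :: —b→ q6, —c→ q7
  q3 = d.0 | 0 | d.(0 | 0) :: —d→ q8, —d→ q9
  q4 = 0 | c.0 | d.(0 | 0) :: —c→ q8, —d→ q10
  q5 = d.0 | c.0 | (0 | 0) :: —c→ q9, —d→ q10
  q6 = d.0 :: —d→ q7
  q7 = 0 :: ∅
  q8 = 0 | 0 | d.(0 | 0) :: —d→ q11
  q9 = d.0 | 0 | (0 | 0) :: —d→ q11
  q10 = 0 | c.0 | (0 | 0) :: —c→ q11
  q11 = 0 | 0 | (0 | 0) :: ∅
Trace ⟨d⟩ through P, begin at {p0}:
  after d @ step 1: {p2}
  P completes σ.
Trace ⟨d⟩ through Q, begin at {q0}:
  after d @ step 1: ∅ (Q stuck)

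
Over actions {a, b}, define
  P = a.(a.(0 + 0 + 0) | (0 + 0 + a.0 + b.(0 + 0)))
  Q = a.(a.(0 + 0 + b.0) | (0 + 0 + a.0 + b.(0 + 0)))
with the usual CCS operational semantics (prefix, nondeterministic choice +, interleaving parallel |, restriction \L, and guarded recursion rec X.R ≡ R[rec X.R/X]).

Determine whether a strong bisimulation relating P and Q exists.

P's transition system — 7 states:
  m0 = a.(a.(0 + 0 + 0) | (0 + 0 + a.0 + b.(0 + 0))) | —a→ m1
  m1 = a.(0 + 0 + 0) | (0 + 0 + a.0 + b.(0 + 0)) | —a→ m2, —a→ m3, —b→ m4
  m2 = (0 + 0 + 0) | (0 + 0 + a.0 + b.(0 + 0)) | —a→ m5, —b→ m6
  m3 = a.(0 + 0 + 0) | 0 | —a→ m5
  m4 = a.(0 + 0 + 0) | (0 + 0) | —a→ m6
  m5 = (0 + 0 + 0) | 0 | ∅
  m6 = (0 + 0 + 0) | (0 + 0) | ∅
Q's transition system — 10 states:
  n0 = a.(a.(0 + 0 + b.0) | (0 + 0 + a.0 + b.(0 + 0))) | —a→ n1
  n1 = a.(0 + 0 + b.0) | (0 + 0 + a.0 + b.(0 + 0)) | —a→ n2, —a→ n3, —b→ n4
  n2 = (0 + 0 + b.0) | (0 + 0 + a.0 + b.(0 + 0)) | —a→ n5, —b→ n6, —b→ n7
  n3 = a.(0 + 0 + b.0) | 0 | —a→ n5
  n4 = a.(0 + 0 + b.0) | (0 + 0) | —a→ n6
  n5 = (0 + 0 + b.0) | 0 | —b→ n8
  n6 = (0 + 0 + b.0) | (0 + 0) | —b→ n9
  n7 = 0 | (0 + 0 + a.0 + b.(0 + 0)) | —a→ n8, —b→ n9
  n8 = 0 | 0 | ∅
  n9 = 0 | (0 + 0) | ∅
Partition-refinement fixed point:
  B0 = {m0}
  B1 = {m1}
  B2 = {m2, n7}
  B3 = {m5, m6, n8, n9}
  B4 = {m3, m4}
  B5 = {n0}
  B6 = {n1}
  B7 = {n3, n4}
  B8 = {n5, n6}
  B9 = {n2}
m0 ∈ B0, n0 ∈ B5 → different blocks

P ≁ Q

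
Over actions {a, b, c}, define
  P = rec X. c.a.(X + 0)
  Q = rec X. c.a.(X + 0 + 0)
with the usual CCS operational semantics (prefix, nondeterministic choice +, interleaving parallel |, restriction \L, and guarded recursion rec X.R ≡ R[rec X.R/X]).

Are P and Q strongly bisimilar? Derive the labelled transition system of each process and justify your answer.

YES

Reachable graph of P (3 states):
  p0 = rec X. c.a.(X + 0) :: --c--▸ p1
  p1 = a.((rec X. c.a.(X + 0)) + 0) :: --a--▸ p2
  p2 = (rec X. c.a.(X + 0)) + 0 :: --c--▸ p1
Reachable graph of Q (3 states):
  q0 = rec X. c.a.(X + 0 + 0) :: --c--▸ q1
  q1 = a.((rec X. c.a.(X + 0 + 0)) + 0 + 0) :: --a--▸ q2
  q2 = (rec X. c.a.(X + 0 + 0)) + 0 + 0 :: --c--▸ q1
Bisimilarity quotient blocks:
  B0 = {p0, p2, q0, q2}
  B1 = {p1, q1}
p0 ∈ B0, q0 ∈ B0 → same block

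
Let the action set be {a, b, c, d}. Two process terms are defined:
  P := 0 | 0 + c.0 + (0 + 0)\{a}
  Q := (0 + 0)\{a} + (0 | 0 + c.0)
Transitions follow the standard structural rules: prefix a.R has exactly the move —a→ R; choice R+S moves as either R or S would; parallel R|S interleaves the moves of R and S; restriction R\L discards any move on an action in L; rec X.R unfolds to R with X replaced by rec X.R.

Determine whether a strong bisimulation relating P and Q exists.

P ~ Q

P's transition system — 2 states:
  p0 = 0 | 0 + c.0 + (0 + 0)\{a} has moves --c--▸ p1
  p1 = 0 has moves ∅
Q's transition system — 2 states:
  q0 = (0 + 0)\{a} + (0 | 0 + c.0) has moves --c--▸ q1
  q1 = 0 has moves ∅
Partition-refinement fixed point:
  B0 = {p0, q0}
  B1 = {p1, q1}
p0 ∈ B0, q0 ∈ B0 → same block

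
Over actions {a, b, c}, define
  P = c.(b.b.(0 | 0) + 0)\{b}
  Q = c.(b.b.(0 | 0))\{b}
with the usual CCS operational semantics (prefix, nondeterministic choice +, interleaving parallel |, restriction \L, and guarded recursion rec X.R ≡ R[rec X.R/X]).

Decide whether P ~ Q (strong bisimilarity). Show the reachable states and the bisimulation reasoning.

bisimilar

LTS(P): 2 reachable states
  s0 = c.(b.b.(0 | 0) + 0)\{b} | --c--▸ s1
  s1 = (b.b.(0 | 0) + 0)\{b} | (no moves)
LTS(Q): 2 reachable states
  t0 = c.(b.b.(0 | 0))\{b} | --c--▸ t1
  t1 = (b.b.(0 | 0))\{b} | (no moves)
Bisimilarity quotient blocks:
  B0 = {s0, t0}
  B1 = {s1, t1}
s0 ∈ B0, t0 ∈ B0 → same block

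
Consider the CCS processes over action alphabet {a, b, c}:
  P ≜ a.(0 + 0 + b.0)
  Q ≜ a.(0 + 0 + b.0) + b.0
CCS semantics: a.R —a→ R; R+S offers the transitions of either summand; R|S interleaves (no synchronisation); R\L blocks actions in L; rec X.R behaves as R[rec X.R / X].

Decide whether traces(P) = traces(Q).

P's transition system — 3 states:
  m0 = a.(0 + 0 + b.0) :: =a=> m1
  m1 = 0 + 0 + b.0 :: =b=> m2
  m2 = 0 :: stopped
Q's transition system — 3 states:
  n0 = a.(0 + 0 + b.0) + b.0 :: =a=> n1, =b=> n2
  n1 = 0 + 0 + b.0 :: =b=> n2
  n2 = 0 :: stopped
Trace ⟨b⟩ through Q, begin at {n0}:
  [1] b ⇒ {n2}
  — Q admits the full trace.
Trace ⟨b⟩ through P, begin at {m0}:
  [1] b ⇒ ∅ (P stuck)

traces(P) ≠ traces(Q) — witness ⟨b⟩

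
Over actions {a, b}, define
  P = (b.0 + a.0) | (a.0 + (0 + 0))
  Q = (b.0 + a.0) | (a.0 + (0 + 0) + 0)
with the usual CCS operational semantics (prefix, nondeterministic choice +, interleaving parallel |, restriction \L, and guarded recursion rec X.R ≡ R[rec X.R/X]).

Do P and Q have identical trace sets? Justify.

traces(P) = traces(Q)

Reachable graph of P (4 states):
  p0 = (b.0 + a.0) | (a.0 + (0 + 0)) → --a--▸ p1, --a--▸ p2, --b--▸ p2
  p1 = (b.0 + a.0) | 0 → --a--▸ p3, --b--▸ p3
  p2 = 0 | (a.0 + (0 + 0)) → --a--▸ p3
  p3 = 0 | 0 → (no moves)
Reachable graph of Q (4 states):
  q0 = (b.0 + a.0) | (a.0 + (0 + 0) + 0) → --a--▸ q1, --a--▸ q2, --b--▸ q2
  q1 = (b.0 + a.0) | 0 → --a--▸ q3, --b--▸ q3
  q2 = 0 | (a.0 + (0 + 0) + 0) → --a--▸ q3
  q3 = 0 | 0 → (no moves)
Partition-refinement fixed point:
  B0 = {p0, q0}
  B1 = {p2, q2}
  B2 = {p3, q3}
  B3 = {p1, q1}
p0 ∈ B0, q0 ∈ B0 → same block
Bisimilar ⇒ trace-equivalent.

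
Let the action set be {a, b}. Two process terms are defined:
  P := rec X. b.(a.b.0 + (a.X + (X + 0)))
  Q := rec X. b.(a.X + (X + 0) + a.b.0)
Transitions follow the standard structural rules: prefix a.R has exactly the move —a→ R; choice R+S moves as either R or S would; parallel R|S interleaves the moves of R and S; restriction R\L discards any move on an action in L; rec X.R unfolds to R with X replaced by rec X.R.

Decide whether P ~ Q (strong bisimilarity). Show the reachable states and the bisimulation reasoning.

YES

P's transition system — 4 states:
  m0 = rec X. b.(a.b.0 + (a.X + (X + 0))) ⊢ =b=> m1
  m1 = a.b.0 + (a.(rec X. b.(a.b.0 + (a.X + (X + 0)))) + ((rec X. b.(a.b.0 + (a.X + (X + 0)))) + 0)) ⊢ =a=> m0, =a=> m2, =b=> m1
  m2 = b.0 ⊢ =b=> m3
  m3 = 0 ⊢ ∅
Q's transition system — 4 states:
  n0 = rec X. b.(a.X + (X + 0) + a.b.0) ⊢ =b=> n1
  n1 = a.(rec X. b.(a.X + (X + 0) + a.b.0)) + ((rec X. b.(a.X + (X + 0) + a.b.0)) + 0) + a.b.0 ⊢ =a=> n0, =a=> n2, =b=> n1
  n2 = b.0 ⊢ =b=> n3
  n3 = 0 ⊢ ∅
Coarsest stable partition (strong bisimilarity classes):
  B0 = {m0, n0}
  B1 = {m1, n1}
  B2 = {m2, n2}
  B3 = {m3, n3}
m0 ∈ B0, n0 ∈ B0 → same block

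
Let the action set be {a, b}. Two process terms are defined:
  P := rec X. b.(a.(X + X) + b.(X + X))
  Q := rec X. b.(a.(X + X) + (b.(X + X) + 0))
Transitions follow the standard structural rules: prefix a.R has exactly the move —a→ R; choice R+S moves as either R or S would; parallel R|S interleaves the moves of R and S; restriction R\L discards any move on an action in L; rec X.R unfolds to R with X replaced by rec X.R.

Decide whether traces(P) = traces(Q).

trace-equivalent

P's transition system — 3 states:
  s0 = rec X. b.(a.(X + X) + b.(X + X)) | —b→ s1
  s1 = a.((rec X. b.(a.(X + X) + b.(X + X))) + (rec X. b.(a.(X + X) + b.(X + X)))) + b.((rec X. b.(a.(X + X) + b.(X + X))) + (rec X. b.(a.(X + X) + b.(X + X)))) | —a→ s2, —b→ s2
  s2 = (rec X. b.(a.(X + X) + b.(X + X))) + (rec X. b.(a.(X + X) + b.(X + X))) | —b→ s1
Q's transition system — 3 states:
  t0 = rec X. b.(a.(X + X) + (b.(X + X) + 0)) | —b→ t1
  t1 = a.((rec X. b.(a.(X + X) + (b.(X + X) + 0))) + (rec X. b.(a.(X + X) + (b.(X + X) + 0)))) + (b.((rec X. b.(a.(X + X) + (b.(X + X) + 0))) + (rec X. b.(a.(X + X) + (b.(X + X) + 0)))) + 0) | —a→ t2, —b→ t2
  t2 = (rec X. b.(a.(X + X) + (b.(X + X) + 0))) + (rec X. b.(a.(X + X) + (b.(X + X) + 0))) | —b→ t1
Coarsest stable partition (strong bisimilarity classes):
  B0 = {s0, s2, t0, t2}
  B1 = {s1, t1}
s0 ∈ B0, t0 ∈ B0 → same block
Bisimilar ⇒ trace-equivalent.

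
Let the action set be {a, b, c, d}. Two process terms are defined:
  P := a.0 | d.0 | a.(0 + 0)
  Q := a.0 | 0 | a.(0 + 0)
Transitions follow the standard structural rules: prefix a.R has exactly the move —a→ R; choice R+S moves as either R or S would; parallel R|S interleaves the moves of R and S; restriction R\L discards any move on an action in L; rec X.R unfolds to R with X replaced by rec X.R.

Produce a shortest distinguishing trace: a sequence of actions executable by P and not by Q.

d

P's transition system — 8 states:
  p0 = a.0 | d.0 | a.(0 + 0) | —a→ p1, —a→ p2, —d→ p3
  p1 = 0 | d.0 | a.(0 + 0) | —a→ p4, —d→ p5
  p2 = a.0 | d.0 | (0 + 0) | —a→ p4, —d→ p6
  p3 = a.0 | 0 | a.(0 + 0) | —a→ p5, —a→ p6
  p4 = 0 | d.0 | (0 + 0) | —d→ p7
  p5 = 0 | 0 | a.(0 + 0) | —a→ p7
  p6 = a.0 | 0 | (0 + 0) | —a→ p7
  p7 = 0 | 0 | (0 + 0) | stopped
Q's transition system — 4 states:
  q0 = a.0 | 0 | a.(0 + 0) | —a→ q1, —a→ q2
  q1 = 0 | 0 | a.(0 + 0) | —a→ q3
  q2 = a.0 | 0 | (0 + 0) | —a→ q3
  q3 = 0 | 0 | (0 + 0) | stopped
Executing d from P (initial set {p0}):
  step 1 (d): {p3}
  ✓ P
Executing d from Q (initial set {q0}):
  step 1 (d): no successor for Q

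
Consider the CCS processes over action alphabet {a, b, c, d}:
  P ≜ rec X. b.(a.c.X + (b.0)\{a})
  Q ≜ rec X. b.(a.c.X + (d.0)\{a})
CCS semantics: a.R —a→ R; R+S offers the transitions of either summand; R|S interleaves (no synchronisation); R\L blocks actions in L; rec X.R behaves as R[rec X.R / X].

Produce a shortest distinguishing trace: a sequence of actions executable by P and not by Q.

bb

P's transition system — 4 states:
  m0 = rec X. b.(a.c.X + (b.0)\{a}) :: —b→ m1
  m1 = a.c.(rec X. b.(a.c.X + (b.0)\{a})) + (b.0)\{a} :: —a→ m2, —b→ m3
  m2 = c.(rec X. b.(a.c.X + (b.0)\{a})) :: —c→ m0
  m3 = 0\{a} :: ·
Q's transition system — 4 states:
  n0 = rec X. b.(a.c.X + (d.0)\{a}) :: —b→ n1
  n1 = a.c.(rec X. b.(a.c.X + (d.0)\{a})) + (d.0)\{a} :: —a→ n2, —d→ n3
  n2 = c.(rec X. b.(a.c.X + (d.0)\{a})) :: —c→ n0
  n3 = 0\{a} :: ·
Run σ = ⟨bb⟩ on P: start {m0}
  after b @ step 1: {m1}
  after b @ step 2: {m3}
  P completes σ.
Run σ = ⟨bb⟩ on Q: start {n0}
  after b @ step 1: {n1}
  after b @ step 2: ∅  — Q cannot continue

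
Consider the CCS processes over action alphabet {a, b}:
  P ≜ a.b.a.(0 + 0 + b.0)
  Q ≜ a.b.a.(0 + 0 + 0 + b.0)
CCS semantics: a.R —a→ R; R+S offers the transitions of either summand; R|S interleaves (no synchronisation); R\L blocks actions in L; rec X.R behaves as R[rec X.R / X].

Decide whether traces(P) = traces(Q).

traces(P) = traces(Q)

P's transition system — 5 states:
  s0 = a.b.a.(0 + 0 + b.0) :: —a→ s1
  s1 = b.a.(0 + 0 + b.0) :: —b→ s2
  s2 = a.(0 + 0 + b.0) :: —a→ s3
  s3 = 0 + 0 + b.0 :: —b→ s4
  s4 = 0 :: stopped
Q's transition system — 5 states:
  t0 = a.b.a.(0 + 0 + 0 + b.0) :: —a→ t1
  t1 = b.a.(0 + 0 + 0 + b.0) :: —b→ t2
  t2 = a.(0 + 0 + 0 + b.0) :: —a→ t3
  t3 = 0 + 0 + 0 + b.0 :: —b→ t4
  t4 = 0 :: stopped
Partition-refinement fixed point:
  B0 = {s0, t0}
  B1 = {s1, t1}
  B2 = {s2, t2}
  B3 = {s3, t3}
  B4 = {s4, t4}
s0 ∈ B0, t0 ∈ B0 → same block
Bisimilar ⇒ trace-equivalent.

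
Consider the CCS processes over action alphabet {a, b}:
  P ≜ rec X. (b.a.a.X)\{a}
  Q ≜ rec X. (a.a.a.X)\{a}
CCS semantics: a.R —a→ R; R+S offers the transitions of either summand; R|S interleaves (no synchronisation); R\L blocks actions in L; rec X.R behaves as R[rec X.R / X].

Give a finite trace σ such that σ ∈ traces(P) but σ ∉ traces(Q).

b

Reachable graph of P (2 states):
  p0 = rec X. (b.a.a.X)\{a} has moves --b--▸ p1
  p1 = (a.a.(rec X. (b.a.a.X)\{a}))\{a} has moves deadlocked
Reachable graph of Q (1 states):
  q0 = rec X. (a.a.a.X)\{a} has moves deadlocked
Run σ = ⟨b⟩ on P: start {p0}
  step 1 (b): {p1}
  — P admits the full trace.
Run σ = ⟨b⟩ on Q: start {q0}
  step 1 (b): no successor for Q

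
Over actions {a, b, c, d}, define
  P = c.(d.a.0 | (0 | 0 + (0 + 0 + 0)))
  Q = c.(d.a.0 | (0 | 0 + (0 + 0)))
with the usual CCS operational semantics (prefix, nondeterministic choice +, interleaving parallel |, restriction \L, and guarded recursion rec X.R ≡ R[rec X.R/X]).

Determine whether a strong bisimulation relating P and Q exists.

P ~ Q

P's transition system — 4 states:
  u0 = c.(d.a.0 | (0 | 0 + (0 + 0 + 0))) | --c--▸ u1
  u1 = d.a.0 | (0 | 0 + (0 + 0 + 0)) | --d--▸ u2
  u2 = a.0 | (0 | 0 + (0 + 0 + 0)) | --a--▸ u3
  u3 = 0 | (0 | 0 + (0 + 0 + 0)) | (no moves)
Q's transition system — 4 states:
  v0 = c.(d.a.0 | (0 | 0 + (0 + 0))) | --c--▸ v1
  v1 = d.a.0 | (0 | 0 + (0 + 0)) | --d--▸ v2
  v2 = a.0 | (0 | 0 + (0 + 0)) | --a--▸ v3
  v3 = 0 | (0 | 0 + (0 + 0)) | (no moves)
Coarsest stable partition (strong bisimilarity classes):
  B0 = {u0, v0}
  B1 = {u1, v1}
  B2 = {u2, v2}
  B3 = {u3, v3}
u0 ∈ B0, v0 ∈ B0 → same block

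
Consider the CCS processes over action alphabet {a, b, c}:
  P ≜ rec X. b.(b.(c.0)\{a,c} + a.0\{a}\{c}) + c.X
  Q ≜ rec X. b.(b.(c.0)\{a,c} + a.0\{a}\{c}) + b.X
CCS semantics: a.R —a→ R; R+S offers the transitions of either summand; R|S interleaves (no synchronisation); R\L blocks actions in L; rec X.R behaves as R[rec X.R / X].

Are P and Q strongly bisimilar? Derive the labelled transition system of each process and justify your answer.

NO

P's transition system — 4 states:
  p0 = rec X. b.(b.(c.0)\{a,c} + a.0\{a}\{c}) + c.X | --b--▸ p1, --c--▸ p0
  p1 = b.(c.0)\{a,c} + a.0\{a}\{c} | --a--▸ p2, --b--▸ p3
  p2 = 0\{a}\{c} | ·
  p3 = (c.0)\{a,c} | ·
Q's transition system — 4 states:
  q0 = rec X. b.(b.(c.0)\{a,c} + a.0\{a}\{c}) + b.X | --b--▸ q0, --b--▸ q1
  q1 = b.(c.0)\{a,c} + a.0\{a}\{c} | --a--▸ q2, --b--▸ q3
  q2 = 0\{a}\{c} | ·
  q3 = (c.0)\{a,c} | ·
Bisimilarity quotient blocks:
  B0 = {p0}
  B1 = {p1, q1}
  B2 = {p2, p3, q2, q3}
  B3 = {q0}
p0 ∈ B0, q0 ∈ B3 → different blocks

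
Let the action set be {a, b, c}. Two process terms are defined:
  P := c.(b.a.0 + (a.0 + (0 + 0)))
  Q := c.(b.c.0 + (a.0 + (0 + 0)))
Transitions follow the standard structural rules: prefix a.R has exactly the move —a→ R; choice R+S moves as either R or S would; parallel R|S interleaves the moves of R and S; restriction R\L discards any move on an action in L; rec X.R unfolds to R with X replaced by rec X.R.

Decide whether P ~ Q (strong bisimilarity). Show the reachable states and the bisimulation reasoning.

P's transition system — 4 states:
  p0 = c.(b.a.0 + (a.0 + (0 + 0))) | ··c··> p1
  p1 = b.a.0 + (a.0 + (0 + 0)) | ··a··> p2, ··b··> p3
  p2 = 0 | deadlocked
  p3 = a.0 | ··a··> p2
Q's transition system — 4 states:
  q0 = c.(b.c.0 + (a.0 + (0 + 0))) | ··c··> q1
  q1 = b.c.0 + (a.0 + (0 + 0)) | ··a··> q2, ··b··> q3
  q2 = 0 | deadlocked
  q3 = c.0 | ··c··> q2
Bisimilarity quotient blocks:
  B0 = {p0}
  B1 = {p1}
  B2 = {p2, q2}
  B3 = {p3}
  B4 = {q0}
  B5 = {q1}
  B6 = {q3}
p0 ∈ B0, q0 ∈ B4 → different blocks

P ≁ Q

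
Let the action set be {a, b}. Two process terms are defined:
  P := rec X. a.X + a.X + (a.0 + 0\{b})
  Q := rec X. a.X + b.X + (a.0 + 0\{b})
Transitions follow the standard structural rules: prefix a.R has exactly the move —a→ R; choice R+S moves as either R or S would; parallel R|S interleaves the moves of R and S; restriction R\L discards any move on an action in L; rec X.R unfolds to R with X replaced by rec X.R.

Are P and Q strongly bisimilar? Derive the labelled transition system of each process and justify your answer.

Reachable graph of P (2 states):
  s0 = rec X. a.X + a.X + (a.0 + 0\{b}) | --a--▸ s0, --a--▸ s1
  s1 = 0 | deadlocked
Reachable graph of Q (2 states):
  t0 = rec X. a.X + b.X + (a.0 + 0\{b}) | --a--▸ t0, --a--▸ t1, --b--▸ t0
  t1 = 0 | deadlocked
Bisimilarity quotient blocks:
  B0 = {s0}
  B1 = {s1, t1}
  B2 = {t0}
s0 ∈ B0, t0 ∈ B2 → different blocks

P ≁ Q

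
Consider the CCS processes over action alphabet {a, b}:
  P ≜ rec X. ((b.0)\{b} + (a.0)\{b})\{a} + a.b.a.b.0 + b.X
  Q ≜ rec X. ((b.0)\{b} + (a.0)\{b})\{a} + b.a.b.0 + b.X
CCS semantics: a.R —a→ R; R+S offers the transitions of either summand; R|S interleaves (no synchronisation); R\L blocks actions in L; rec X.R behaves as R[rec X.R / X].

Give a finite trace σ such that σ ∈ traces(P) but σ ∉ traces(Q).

P's transition system — 5 states:
  p0 = rec X. ((b.0)\{b} + (a.0)\{b})\{a} + a.b.a.b.0 + b.X :: -a-> p1, -b-> p0
  p1 = b.a.b.0 :: -b-> p2
  p2 = a.b.0 :: -a-> p3
  p3 = b.0 :: -b-> p4
  p4 = 0 :: stopped
Q's transition system — 4 states:
  q0 = rec X. ((b.0)\{b} + (a.0)\{b})\{a} + b.a.b.0 + b.X :: -b-> q0, -b-> q1
  q1 = a.b.0 :: -a-> q2
  q2 = b.0 :: -b-> q3
  q3 = 0 :: stopped
Trace ⟨a⟩ through P, begin at {p0}:
  step 1 (a): {p1}
  P completes σ.
Trace ⟨a⟩ through Q, begin at {q0}:
  step 1 (a): no successor for Q

a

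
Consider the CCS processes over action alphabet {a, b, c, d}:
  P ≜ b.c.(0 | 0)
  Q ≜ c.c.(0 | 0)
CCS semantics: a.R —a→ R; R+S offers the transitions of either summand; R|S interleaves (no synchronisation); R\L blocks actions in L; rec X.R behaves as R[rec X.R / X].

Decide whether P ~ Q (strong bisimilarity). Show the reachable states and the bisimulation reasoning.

NO

Reachable graph of P (3 states):
  m0 = b.c.(0 | 0) has moves -b-> m1
  m1 = c.(0 | 0) has moves -c-> m2
  m2 = 0 | 0 has moves deadlocked
Reachable graph of Q (3 states):
  n0 = c.c.(0 | 0) has moves -c-> n1
  n1 = c.(0 | 0) has moves -c-> n2
  n2 = 0 | 0 has moves deadlocked
Coarsest stable partition (strong bisimilarity classes):
  B0 = {m0}
  B1 = {m1, n1}
  B2 = {m2, n2}
  B3 = {n0}
m0 ∈ B0, n0 ∈ B3 → different blocks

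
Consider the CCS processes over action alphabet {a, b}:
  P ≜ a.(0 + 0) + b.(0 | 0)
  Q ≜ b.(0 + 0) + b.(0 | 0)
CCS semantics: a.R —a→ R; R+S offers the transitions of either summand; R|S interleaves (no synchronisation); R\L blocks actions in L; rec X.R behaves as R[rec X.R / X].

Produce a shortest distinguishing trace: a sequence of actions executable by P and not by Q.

a

P's transition system — 3 states:
  s0 = a.(0 + 0) + b.(0 | 0) :: ··a··> s1, ··b··> s2
  s1 = 0 + 0 :: deadlocked
  s2 = 0 | 0 :: deadlocked
Q's transition system — 3 states:
  t0 = b.(0 + 0) + b.(0 | 0) :: ··b··> t1, ··b··> t2
  t1 = 0 + 0 :: deadlocked
  t2 = 0 | 0 :: deadlocked
Executing a from P (initial set {s0}):
  [1] a ⇒ {s1}
  P completes σ.
Executing a from Q (initial set {t0}):
  [1] a ⇒ no successor for Q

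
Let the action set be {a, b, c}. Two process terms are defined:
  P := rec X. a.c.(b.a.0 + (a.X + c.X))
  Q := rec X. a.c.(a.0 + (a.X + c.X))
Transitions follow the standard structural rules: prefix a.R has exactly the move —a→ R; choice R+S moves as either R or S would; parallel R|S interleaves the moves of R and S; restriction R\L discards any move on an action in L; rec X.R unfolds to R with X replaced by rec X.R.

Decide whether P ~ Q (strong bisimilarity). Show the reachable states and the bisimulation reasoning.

Reachable graph of P (5 states):
  m0 = rec X. a.c.(b.a.0 + (a.X + c.X)) has moves --a--▸ m1
  m1 = c.(b.a.0 + (a.(rec X. a.c.(b.a.0 + (a.X + c.X))) + c.(rec X. a.c.(b.a.0 + (a.X + c.X))))) has moves --c--▸ m2
  m2 = b.a.0 + (a.(rec X. a.c.(b.a.0 + (a.X + c.X))) + c.(rec X. a.c.(b.a.0 + (a.X + c.X)))) has moves --a--▸ m0, --b--▸ m3, --c--▸ m0
  m3 = a.0 has moves --a--▸ m4
  m4 = 0 has moves (no moves)
Reachable graph of Q (4 states):
  n0 = rec X. a.c.(a.0 + (a.X + c.X)) has moves --a--▸ n1
  n1 = c.(a.0 + (a.(rec X. a.c.(a.0 + (a.X + c.X))) + c.(rec X. a.c.(a.0 + (a.X + c.X))))) has moves --c--▸ n2
  n2 = a.0 + (a.(rec X. a.c.(a.0 + (a.X + c.X))) + c.(rec X. a.c.(a.0 + (a.X + c.X)))) has moves --a--▸ n0, --a--▸ n3, --c--▸ n0
  n3 = 0 has moves (no moves)
Coarsest stable partition (strong bisimilarity classes):
  B0 = {m0}
  B1 = {m1}
  B2 = {m2}
  B3 = {m3}
  B4 = {m4, n3}
  B5 = {n0}
  B6 = {n1}
  B7 = {n2}
m0 ∈ B0, n0 ∈ B5 → different blocks

not bisimilar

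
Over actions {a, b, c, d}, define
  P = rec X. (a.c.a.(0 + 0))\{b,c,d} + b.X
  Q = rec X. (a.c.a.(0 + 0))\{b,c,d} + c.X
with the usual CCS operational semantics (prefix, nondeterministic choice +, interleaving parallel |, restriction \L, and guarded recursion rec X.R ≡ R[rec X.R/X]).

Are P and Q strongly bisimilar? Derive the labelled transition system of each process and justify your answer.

P ≁ Q

Reachable graph of P (2 states):
  s0 = rec X. (a.c.a.(0 + 0))\{b,c,d} + b.X has moves ··a··> s1, ··b··> s0
  s1 = (c.a.(0 + 0))\{b,c,d} has moves stopped
Reachable graph of Q (2 states):
  t0 = rec X. (a.c.a.(0 + 0))\{b,c,d} + c.X has moves ··a··> t1, ··c··> t0
  t1 = (c.a.(0 + 0))\{b,c,d} has moves stopped
Bisimilarity quotient blocks:
  B0 = {s0}
  B1 = {s1, t1}
  B2 = {t0}
s0 ∈ B0, t0 ∈ B2 → different blocks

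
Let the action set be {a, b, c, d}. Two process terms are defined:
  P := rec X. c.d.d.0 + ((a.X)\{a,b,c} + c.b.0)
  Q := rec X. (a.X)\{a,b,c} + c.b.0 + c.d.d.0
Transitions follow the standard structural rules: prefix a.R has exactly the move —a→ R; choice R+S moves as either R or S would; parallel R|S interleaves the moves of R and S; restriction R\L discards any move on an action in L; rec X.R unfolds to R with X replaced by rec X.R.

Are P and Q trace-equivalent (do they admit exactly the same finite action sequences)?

P's transition system — 5 states:
  s0 = rec X. c.d.d.0 + ((a.X)\{a,b,c} + c.b.0) → --c--▸ s1, --c--▸ s2
  s1 = b.0 → --b--▸ s3
  s2 = d.d.0 → --d--▸ s4
  s3 = 0 → ∅
  s4 = d.0 → --d--▸ s3
Q's transition system — 5 states:
  t0 = rec X. (a.X)\{a,b,c} + c.b.0 + c.d.d.0 → --c--▸ t1, --c--▸ t2
  t1 = b.0 → --b--▸ t3
  t2 = d.d.0 → --d--▸ t4
  t3 = 0 → ∅
  t4 = d.0 → --d--▸ t3
Bisimilarity quotient blocks:
  B0 = {s0, t0}
  B1 = {s1, t1}
  B2 = {s3, t3}
  B3 = {s2, t2}
  B4 = {s4, t4}
s0 ∈ B0, t0 ∈ B0 → same block
Bisimilar ⇒ trace-equivalent.

YES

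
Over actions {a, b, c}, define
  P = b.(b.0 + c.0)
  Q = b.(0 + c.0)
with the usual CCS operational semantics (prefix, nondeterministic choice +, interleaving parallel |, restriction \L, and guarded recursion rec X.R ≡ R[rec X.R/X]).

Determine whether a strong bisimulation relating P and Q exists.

LTS(P): 3 reachable states
  p0 = b.(b.0 + c.0) ⊢ --b--▸ p1
  p1 = b.0 + c.0 ⊢ --b--▸ p2, --c--▸ p2
  p2 = 0 ⊢ (no moves)
LTS(Q): 3 reachable states
  q0 = b.(0 + c.0) ⊢ --b--▸ q1
  q1 = 0 + c.0 ⊢ --c--▸ q2
  q2 = 0 ⊢ (no moves)
Coarsest stable partition (strong bisimilarity classes):
  B0 = {p0}
  B1 = {p1}
  B2 = {p2, q2}
  B3 = {q0}
  B4 = {q1}
p0 ∈ B0, q0 ∈ B3 → different blocks

NO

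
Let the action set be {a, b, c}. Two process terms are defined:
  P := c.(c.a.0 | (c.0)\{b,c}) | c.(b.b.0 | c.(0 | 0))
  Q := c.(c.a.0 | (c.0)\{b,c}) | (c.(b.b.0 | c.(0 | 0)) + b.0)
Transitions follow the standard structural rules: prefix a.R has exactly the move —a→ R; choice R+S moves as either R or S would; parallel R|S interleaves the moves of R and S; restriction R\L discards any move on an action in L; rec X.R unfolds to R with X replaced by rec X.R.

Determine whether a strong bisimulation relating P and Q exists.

P's transition system — 28 states:
  s0 = c.(c.a.0 | (c.0)\{b,c}) | c.(b.b.0 | c.(0 | 0)) :: =c=> s1, =c=> s2
  s1 = c.(c.a.0 | (c.0)\{b,c}) | (b.b.0 | c.(0 | 0)) :: =b=> s3, =c=> s4, =c=> s5
  s2 = c.a.0 | (c.0)\{b,c} | c.(b.b.0 | c.(0 | 0)) :: =c=> s5, =c=> s6
  s3 = c.(c.a.0 | (c.0)\{b,c}) | (b.0 | c.(0 | 0)) :: =b=> s7, =c=> s8, =c=> s9
  s4 = c.(c.a.0 | (c.0)\{b,c}) | (b.b.0 | (0 | 0)) :: =b=> s8, =c=> s10
  s5 = c.a.0 | (c.0)\{b,c} | (b.b.0 | c.(0 | 0)) :: =b=> s9, =c=> s10, =c=> s11
  s6 = a.0 | (c.0)\{b,c} | c.(b.b.0 | c.(0 | 0)) :: =a=> s12, =c=> s11
  s7 = c.(c.a.0 | (c.0)\{b,c}) | (0 | c.(0 | 0)) :: =c=> s13, =c=> s14
  s8 = c.(c.a.0 | (c.0)\{b,c}) | (b.0 | (0 | 0)) :: =b=> s13, =c=> s15
  s9 = c.a.0 | (c.0)\{b,c} | (b.0 | c.(0 | 0)) :: =b=> s14, =c=> s15, =c=> s16
  s10 = c.a.0 | (c.0)\{b,c} | (b.b.0 | (0 | 0)) :: =b=> s15, =c=> s17
  s11 = a.0 | (c.0)\{b,c} | (b.b.0 | c.(0 | 0)) :: =a=> s18, =b=> s16, =c=> s17
  s12 = 0 | (c.0)\{b,c} | c.(b.b.0 | c.(0 | 0)) :: =c=> s18
  s13 = c.(c.a.0 | (c.0)\{b,c}) | (0 | (0 | 0)) :: =c=> s19
  s14 = c.a.0 | (c.0)\{b,c} | (0 | c.(0 | 0)) :: =c=> s19, =c=> s20
  s15 = c.a.0 | (c.0)\{b,c} | (b.0 | (0 | 0)) :: =b=> s19, =c=> s21
  s16 = a.0 | (c.0)\{b,c} | (b.0 | c.(0 | 0)) :: =a=> s22, =b=> s20, =c=> s21
  s17 = a.0 | (c.0)\{b,c} | (b.b.0 | (0 | 0)) :: =a=> s23, =b=> s21
  s18 = 0 | (c.0)\{b,c} | (b.b.0 | c.(0 | 0)) :: =b=> s22, =c=> s23
  s19 = c.a.0 | (c.0)\{b,c} | (0 | (0 | 0)) :: =c=> s24
  s20 = a.0 | (c.0)\{b,c} | (0 | c.(0 | 0)) :: =a=> s25, =c=> s24
  s21 = a.0 | (c.0)\{b,c} | (b.0 | (0 | 0)) :: =a=> s26, =b=> s24
  s22 = 0 | (c.0)\{b,c} | (b.0 | c.(0 | 0)) :: =b=> s25, =c=> s26
  s23 = 0 | (c.0)\{b,c} | (b.b.0 | (0 | 0)) :: =b=> s26
  s24 = a.0 | (c.0)\{b,c} | (0 | (0 | 0)) :: =a=> s27
  s25 = 0 | (c.0)\{b,c} | (0 | c.(0 | 0)) :: =c=> s27
  s26 = 0 | (c.0)\{b,c} | (b.0 | (0 | 0)) :: =b=> s27
  s27 = 0 | (c.0)\{b,c} | (0 | (0 | 0)) :: (no moves)
Q's transition system — 32 states:
  t0 = c.(c.a.0 | (c.0)\{b,c}) | (c.(b.b.0 | c.(0 | 0)) + b.0) :: =b=> t1, =c=> t2, =c=> t3
  t1 = c.(c.a.0 | (c.0)\{b,c}) | 0 :: =c=> t4
  t2 = c.(c.a.0 | (c.0)\{b,c}) | (b.b.0 | c.(0 | 0)) :: =b=> t5, =c=> t6, =c=> t7
  t3 = c.a.0 | (c.0)\{b,c} | (c.(b.b.0 | c.(0 | 0)) + b.0) :: =b=> t4, =c=> t7, =c=> t8
  t4 = c.a.0 | (c.0)\{b,c} | 0 :: =c=> t9
  t5 = c.(c.a.0 | (c.0)\{b,c}) | (b.0 | c.(0 | 0)) :: =b=> t10, =c=> t11, =c=> t12
  t6 = c.(c.a.0 | (c.0)\{b,c}) | (b.b.0 | (0 | 0)) :: =b=> t11, =c=> t13
  t7 = c.a.0 | (c.0)\{b,c} | (b.b.0 | c.(0 | 0)) :: =b=> t12, =c=> t13, =c=> t14
  t8 = a.0 | (c.0)\{b,c} | (c.(b.b.0 | c.(0 | 0)) + b.0) :: =a=> t15, =b=> t9, =c=> t14
  t9 = a.0 | (c.0)\{b,c} | 0 :: =a=> t16
  t10 = c.(c.a.0 | (c.0)\{b,c}) | (0 | c.(0 | 0)) :: =c=> t17, =c=> t18
  t11 = c.(c.a.0 | (c.0)\{b,c}) | (b.0 | (0 | 0)) :: =b=> t17, =c=> t19
  t12 = c.a.0 | (c.0)\{b,c} | (b.0 | c.(0 | 0)) :: =b=> t18, =c=> t19, =c=> t20
  t13 = c.a.0 | (c.0)\{b,c} | (b.b.0 | (0 | 0)) :: =b=> t19, =c=> t21
  t14 = a.0 | (c.0)\{b,c} | (b.b.0 | c.(0 | 0)) :: =a=> t22, =b=> t20, =c=> t21
  t15 = 0 | (c.0)\{b,c} | (c.(b.b.0 | c.(0 | 0)) + b.0) :: =b=> t16, =c=> t22
  t16 = 0 | (c.0)\{b,c} | 0 :: (no moves)
  t17 = c.(c.a.0 | (c.0)\{b,c}) | (0 | (0 | 0)) :: =c=> t23
  t18 = c.a.0 | (c.0)\{b,c} | (0 | c.(0 | 0)) :: =c=> t23, =c=> t24
  t19 = c.a.0 | (c.0)\{b,c} | (b.0 | (0 | 0)) :: =b=> t23, =c=> t25
  t20 = a.0 | (c.0)\{b,c} | (b.0 | c.(0 | 0)) :: =a=> t26, =b=> t24, =c=> t25
  t21 = a.0 | (c.0)\{b,c} | (b.b.0 | (0 | 0)) :: =a=> t27, =b=> t25
  t22 = 0 | (c.0)\{b,c} | (b.b.0 | c.(0 | 0)) :: =b=> t26, =c=> t27
  t23 = c.a.0 | (c.0)\{b,c} | (0 | (0 | 0)) :: =c=> t28
  t24 = a.0 | (c.0)\{b,c} | (0 | c.(0 | 0)) :: =a=> t29, =c=> t28
  t25 = a.0 | (c.0)\{b,c} | (b.0 | (0 | 0)) :: =a=> t30, =b=> t28
  t26 = 0 | (c.0)\{b,c} | (b.0 | c.(0 | 0)) :: =b=> t29, =c=> t30
  t27 = 0 | (c.0)\{b,c} | (b.b.0 | (0 | 0)) :: =b=> t30
  t28 = a.0 | (c.0)\{b,c} | (0 | (0 | 0)) :: =a=> t31
  t29 = 0 | (c.0)\{b,c} | (0 | c.(0 | 0)) :: =c=> t31
  t30 = 0 | (c.0)\{b,c} | (b.0 | (0 | 0)) :: =b=> t31
  t31 = 0 | (c.0)\{b,c} | (0 | (0 | 0)) :: (no moves)
Partition-refinement fixed point:
  B0 = {s0}
  B1 = {s1, t2}
  B2 = {s4, t6}
  B3 = {s8, t11}
  B4 = {s13, t1, t17}
  B5 = {s19, t23, t4}
  B6 = {s24, t28, t9}
  B7 = {s27, t16, t31}
  B8 = {s15, t19}
  B9 = {s21, t25}
  B10 = {s26, t30}
  B11 = {s10, t13}
  B12 = {s17, t21}
  B13 = {s23, t27}
  B14 = {s3, t5}
  B15 = {s9, t12}
  B16 = {s14, t18}
  B17 = {s20, t24}
  B18 = {s25, t29}
  B19 = {s16, t20}
  B20 = {s22, t26}
  B21 = {s7, t10}
  B22 = {s5, t7}
  B23 = {s11, t14}
  B24 = {s18, t22}
  B25 = {s2}
  B26 = {s6}
  B27 = {s12}
  B28 = {t0}
  B29 = {t3}
  B30 = {t8}
  B31 = {t15}
s0 ∈ B0, t0 ∈ B28 → different blocks

not bisimilar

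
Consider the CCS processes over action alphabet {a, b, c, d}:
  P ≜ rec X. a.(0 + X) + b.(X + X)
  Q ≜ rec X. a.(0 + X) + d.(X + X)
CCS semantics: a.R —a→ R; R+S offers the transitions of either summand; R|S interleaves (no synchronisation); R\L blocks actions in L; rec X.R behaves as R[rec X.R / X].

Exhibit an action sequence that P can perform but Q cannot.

b

Reachable graph of P (3 states):
  p0 = rec X. a.(0 + X) + b.(X + X) ⊢ ··a··> p1, ··b··> p2
  p1 = 0 + (rec X. a.(0 + X) + b.(X + X)) ⊢ ··a··> p1, ··b··> p2
  p2 = (rec X. a.(0 + X) + b.(X + X)) + (rec X. a.(0 + X) + b.(X + X)) ⊢ ··a··> p1, ··b··> p2
Reachable graph of Q (3 states):
  q0 = rec X. a.(0 + X) + d.(X + X) ⊢ ··a··> q1, ··d··> q2
  q1 = 0 + (rec X. a.(0 + X) + d.(X + X)) ⊢ ··a··> q1, ··d··> q2
  q2 = (rec X. a.(0 + X) + d.(X + X)) + (rec X. a.(0 + X) + d.(X + X)) ⊢ ··a··> q1, ··d··> q2
Run σ = ⟨b⟩ on P: start {p0}
  after b @ step 1: {p2}
  — P admits the full trace.
Run σ = ⟨b⟩ on Q: start {q0}
  after b @ step 1: ∅ (Q stuck)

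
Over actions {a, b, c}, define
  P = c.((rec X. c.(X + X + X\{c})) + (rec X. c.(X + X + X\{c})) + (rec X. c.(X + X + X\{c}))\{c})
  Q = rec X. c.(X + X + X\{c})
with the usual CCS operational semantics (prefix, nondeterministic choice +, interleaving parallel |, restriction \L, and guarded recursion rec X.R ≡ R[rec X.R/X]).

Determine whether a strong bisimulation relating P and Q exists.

P ~ Q

Reachable graph of P (2 states):
  u0 = c.((rec X. c.(X + X + X\{c})) + (rec X. c.(X + X + X\{c})) + (rec X. c.(X + X + X\{c}))\{c}) :: ··c··> u1
  u1 = (rec X. c.(X + X + X\{c})) + (rec X. c.(X + X + X\{c})) + (rec X. c.(X + X + X\{c}))\{c} :: ··c··> u1
Reachable graph of Q (2 states):
  v0 = rec X. c.(X + X + X\{c}) :: ··c··> v1
  v1 = (rec X. c.(X + X + X\{c})) + (rec X. c.(X + X + X\{c})) + (rec X. c.(X + X + X\{c}))\{c} :: ··c··> v1
Partition-refinement fixed point:
  B0 = {u0, u1, v0, v1}
u0 ∈ B0, v0 ∈ B0 → same block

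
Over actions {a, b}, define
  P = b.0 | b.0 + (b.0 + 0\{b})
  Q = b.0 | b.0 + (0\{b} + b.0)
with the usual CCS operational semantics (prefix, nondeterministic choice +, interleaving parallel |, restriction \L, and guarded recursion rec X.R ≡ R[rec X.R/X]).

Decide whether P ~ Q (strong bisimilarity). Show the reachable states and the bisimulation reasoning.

LTS(P): 5 reachable states
  s0 = b.0 | b.0 + (b.0 + 0\{b}) ⊢ =b=> s1, =b=> s2, =b=> s3
  s1 = 0 ⊢ (no moves)
  s2 = 0 | b.0 ⊢ =b=> s4
  s3 = b.0 | 0 ⊢ =b=> s4
  s4 = 0 | 0 ⊢ (no moves)
LTS(Q): 5 reachable states
  t0 = b.0 | b.0 + (0\{b} + b.0) ⊢ =b=> t1, =b=> t2, =b=> t3
  t1 = 0 ⊢ (no moves)
  t2 = 0 | b.0 ⊢ =b=> t4
  t3 = b.0 | 0 ⊢ =b=> t4
  t4 = 0 | 0 ⊢ (no moves)
Coarsest stable partition (strong bisimilarity classes):
  B0 = {s0, t0}
  B1 = {s2, s3, t2, t3}
  B2 = {s1, s4, t1, t4}
s0 ∈ B0, t0 ∈ B0 → same block

P ~ Q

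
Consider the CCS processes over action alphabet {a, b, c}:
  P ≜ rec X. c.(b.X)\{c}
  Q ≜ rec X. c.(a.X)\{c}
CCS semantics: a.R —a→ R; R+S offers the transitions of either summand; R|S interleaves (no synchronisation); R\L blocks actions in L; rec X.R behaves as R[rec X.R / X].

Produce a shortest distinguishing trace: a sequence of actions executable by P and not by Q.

cb

LTS(P): 3 reachable states
  s0 = rec X. c.(b.X)\{c} | --c--▸ s1
  s1 = (b.(rec X. c.(b.X)\{c}))\{c} | --b--▸ s2
  s2 = (rec X. c.(b.X)\{c})\{c} | ∅
LTS(Q): 3 reachable states
  t0 = rec X. c.(a.X)\{c} | --c--▸ t1
  t1 = (a.(rec X. c.(a.X)\{c}))\{c} | --a--▸ t2
  t2 = (rec X. c.(a.X)\{c})\{c} | ∅
Executing cb from P (initial set {s0}):
  [1] c ⇒ {s1}
  [2] b ⇒ {s2}
  P completes σ.
Executing cb from Q (initial set {t0}):
  [1] c ⇒ {t1}
  [2] b ⇒ ∅ (Q stuck)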